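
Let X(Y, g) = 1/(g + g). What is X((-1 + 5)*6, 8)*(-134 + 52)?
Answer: -41/8 ≈ -5.1250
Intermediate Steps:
X(Y, g) = 1/(2*g)
X((-1 + 5)*6, 8)*(-134 + 52) = ((½)/8)*(-134 + 52) = ((½)*(⅛))*(-82) = (1/16)*(-82) = -41/8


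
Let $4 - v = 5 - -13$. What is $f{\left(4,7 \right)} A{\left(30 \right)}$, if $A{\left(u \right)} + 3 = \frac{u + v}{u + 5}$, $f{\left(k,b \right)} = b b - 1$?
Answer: $- \frac{4272}{35} \approx -122.06$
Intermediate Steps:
$f{\left(k,b \right)} = -1 + b^{2}$ ($f{\left(k,b \right)} = b^{2} - 1 = -1 + b^{2}$)
$v = -14$ ($v = 4 - \left(5 - -13\right) = 4 - \left(5 + 13\right) = 4 - 18 = -14$)
$A{\left(u \right)} = -3 + \frac{-14 + u}{5 + u}$ ($A{\left(u \right)} = -3 + \frac{u - 14}{u + 5} = -3 + \frac{-14 + u}{5 + u}$)
$f{\left(4,7 \right)} A{\left(30 \right)} = \left(-1 + 7^{2}\right) \frac{-29 - 60}{5 + 30} = \left(-1 + 49\right) \frac{-29 - 60}{35} = 48 \cdot \frac{1}{35} \left(-89\right) = 48 \left(- \frac{89}{35}\right) = - \frac{4272}{35}$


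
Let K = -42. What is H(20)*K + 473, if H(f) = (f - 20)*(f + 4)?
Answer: 473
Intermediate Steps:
H(f) = (-20 + f)*(4 + f)
H(20)*K + 473 = (-80 + 20² - 16*20)*(-42) + 473 = (-80 + 400 - 320)*(-42) + 473 = 0*(-42) + 473 = 0 + 473 = 473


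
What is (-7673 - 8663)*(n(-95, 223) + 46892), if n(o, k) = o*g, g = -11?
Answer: -783098832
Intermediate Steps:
n(o, k) = -11*o (n(o, k) = o*(-11) = -11*o)
(-7673 - 8663)*(n(-95, 223) + 46892) = (-7673 - 8663)*(-11*(-95) + 46892) = -16336*(1045 + 46892) = -16336*47937 = -783098832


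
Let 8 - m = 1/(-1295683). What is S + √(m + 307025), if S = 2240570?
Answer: 2240570 + 2*√128861323054955705/1295683 ≈ 2.2411e+6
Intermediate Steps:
m = 10365465/1295683 (m = 8 - 1/(-1295683) = 8 - 1*(-1/1295683) = 8 + 1/1295683 = 10365465/1295683 ≈ 8.0000)
S + √(m + 307025) = 2240570 + √(10365465/1295683 + 307025) = 2240570 + √(397817438540/1295683) = 2240570 + 2*√128861323054955705/1295683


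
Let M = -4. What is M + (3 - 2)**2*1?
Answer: -3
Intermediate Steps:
M + (3 - 2)**2*1 = -4 + (3 - 2)**2*1 = -4 + 1**2*1 = -4 + 1*1 = -4 + 1 = -3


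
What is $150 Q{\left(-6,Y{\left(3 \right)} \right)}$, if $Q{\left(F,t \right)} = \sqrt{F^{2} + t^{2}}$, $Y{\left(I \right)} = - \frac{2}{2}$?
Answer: $150 \sqrt{37} \approx 912.41$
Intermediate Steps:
$Y{\left(I \right)} = -1$ ($Y{\left(I \right)} = \left(-2\right) \frac{1}{2} = -1$)
$150 Q{\left(-6,Y{\left(3 \right)} \right)} = 150 \sqrt{\left(-6\right)^{2} + \left(-1\right)^{2}} = 150 \sqrt{36 + 1} = 150 \sqrt{37}$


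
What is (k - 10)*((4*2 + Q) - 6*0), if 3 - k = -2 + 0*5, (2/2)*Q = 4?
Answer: -60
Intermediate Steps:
Q = 4
k = 5 (k = 3 - (-2 + 0*5) = 3 - (-2 + 0) = 3 - 1*(-2) = 3 + 2 = 5)
(k - 10)*((4*2 + Q) - 6*0) = (5 - 10)*((4*2 + 4) - 6*0) = -5*((8 + 4) + 0) = -5*(12 + 0) = -5*12 = -60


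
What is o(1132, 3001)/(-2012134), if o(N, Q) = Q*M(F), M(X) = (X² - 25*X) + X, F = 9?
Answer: 405135/2012134 ≈ 0.20135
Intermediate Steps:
M(X) = X² - 24*X
o(N, Q) = -135*Q (o(N, Q) = Q*(9*(-24 + 9)) = Q*(9*(-15)) = Q*(-135) = -135*Q)
o(1132, 3001)/(-2012134) = -135*3001/(-2012134) = -405135*(-1/2012134) = 405135/2012134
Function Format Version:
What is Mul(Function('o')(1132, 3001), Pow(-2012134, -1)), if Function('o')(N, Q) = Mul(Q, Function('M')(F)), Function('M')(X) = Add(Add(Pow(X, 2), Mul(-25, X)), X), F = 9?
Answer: Rational(405135, 2012134) ≈ 0.20135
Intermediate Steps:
Function('M')(X) = Add(Pow(X, 2), Mul(-24, X))
Function('o')(N, Q) = Mul(-135, Q) (Function('o')(N, Q) = Mul(Q, Mul(9, Add(-24, 9))) = Mul(Q, Mul(9, -15)) = Mul(Q, -135) = Mul(-135, Q))
Mul(Function('o')(1132, 3001), Pow(-2012134, -1)) = Mul(Mul(-135, 3001), Pow(-2012134, -1)) = Mul(-405135, Rational(-1, 2012134)) = Rational(405135, 2012134)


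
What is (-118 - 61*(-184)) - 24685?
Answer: -13579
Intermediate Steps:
(-118 - 61*(-184)) - 24685 = (-118 + 11224) - 24685 = 11106 - 24685 = -13579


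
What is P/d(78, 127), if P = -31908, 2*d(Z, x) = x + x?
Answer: -31908/127 ≈ -251.24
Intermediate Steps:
d(Z, x) = x (d(Z, x) = (x + x)/2 = (2*x)/2 = x)
P/d(78, 127) = -31908/127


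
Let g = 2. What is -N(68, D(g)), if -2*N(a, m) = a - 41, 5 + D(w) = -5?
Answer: 27/2 ≈ 13.500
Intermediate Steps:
D(w) = -10 (D(w) = -5 - 5 = -10)
N(a, m) = 41/2 - a/2 (N(a, m) = -(a - 41)/2 = -(-41 + a)/2 = 41/2 - a/2)
-N(68, D(g)) = -(41/2 - 1/2*68) = -(41/2 - 34) = -1*(-27/2) = 27/2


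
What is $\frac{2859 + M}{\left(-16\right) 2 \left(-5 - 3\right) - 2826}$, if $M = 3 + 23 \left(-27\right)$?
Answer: $- \frac{2241}{2570} \approx -0.87198$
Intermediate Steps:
$M = -618$ ($M = 3 - 621 = -618$)
$\frac{2859 + M}{\left(-16\right) 2 \left(-5 - 3\right) - 2826} = \frac{2859 - 618}{\left(-16\right) 2 \left(-5 - 3\right) - 2826} = \frac{2241}{- 32 \left(-5 - 3\right) - 2826} = \frac{2241}{\left(-32\right) \left(-8\right) - 2826} = \frac{2241}{256 - 2826} = \frac{2241}{-2570} = 2241 \left(- \frac{1}{2570}\right) = - \frac{2241}{2570}$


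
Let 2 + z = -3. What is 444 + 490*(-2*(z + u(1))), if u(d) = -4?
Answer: 9264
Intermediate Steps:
z = -5 (z = -2 - 3 = -5)
444 + 490*(-2*(z + u(1))) = 444 + 490*(-2*(-5 - 4)) = 444 + 490*(-2*(-9)) = 444 + 490*18 = 444 + 8820 = 9264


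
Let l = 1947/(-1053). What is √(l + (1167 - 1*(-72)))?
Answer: 8*√264615/117 ≈ 35.173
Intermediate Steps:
l = -649/351 (l = 1947*(-1/1053) = -649/351 ≈ -1.8490)
√(l + (1167 - 1*(-72))) = √(-649/351 + (1167 - 1*(-72))) = √(-649/351 + (1167 + 72)) = √(-649/351 + 1239) = √(434240/351) = 8*√264615/117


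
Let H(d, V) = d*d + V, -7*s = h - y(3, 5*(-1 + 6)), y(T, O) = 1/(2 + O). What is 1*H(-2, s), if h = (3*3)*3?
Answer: 4/27 ≈ 0.14815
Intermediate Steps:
h = 27 (h = 9*3 = 27)
s = -104/27 (s = -(27 - 1/(2 + 5*(-1 + 6)))/7 = -(27 - 1/(2 + 5*5))/7 = -(27 - 1/(2 + 25))/7 = -(27 - 1/27)/7 = -1/7*728/27 = -104/27 ≈ -3.8519)
H(d, V) = V + d**2 (H(d, V) = d**2 + V = V + d**2)
1*H(-2, s) = 1*(-104/27 + (-2)**2) = 1*(-104/27 + 4) = 1*(4/27) = 4/27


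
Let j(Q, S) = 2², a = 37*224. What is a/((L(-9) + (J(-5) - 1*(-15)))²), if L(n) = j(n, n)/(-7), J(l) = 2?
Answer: 406112/13225 ≈ 30.708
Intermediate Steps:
a = 8288
j(Q, S) = 4
L(n) = -4/7 (L(n) = 4/(-7) = 4*(-⅐) = -4/7)
a/((L(-9) + (J(-5) - 1*(-15)))²) = 8288/((-4/7 + (2 - 1*(-15)))²) = 8288/((-4/7 + (2 + 15))²) = 8288/((-4/7 + 17)²) = 8288/((115/7)²) = 8288/(13225/49) = 8288*(49/13225) = 406112/13225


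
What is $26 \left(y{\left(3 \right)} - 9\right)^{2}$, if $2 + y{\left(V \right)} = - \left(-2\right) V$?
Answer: $650$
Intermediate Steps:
$y{\left(V \right)} = -2 + 2 V$ ($y{\left(V \right)} = -2 - - 2 V = -2 + 2 V$)
$26 \left(y{\left(3 \right)} - 9\right)^{2} = 26 \left(\left(-2 + 2 \cdot 3\right) - 9\right)^{2} = 26 \left(\left(-2 + 6\right) - 9\right)^{2} = 26 \left(4 - 9\right)^{2} = 26 \left(-5\right)^{2} = 26 \cdot 25 = 650$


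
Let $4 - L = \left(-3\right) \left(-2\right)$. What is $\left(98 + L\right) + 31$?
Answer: $127$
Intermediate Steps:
$L = -2$ ($L = 4 - \left(-3\right) \left(-2\right) = 4 - 6 = -2$)
$\left(98 + L\right) + 31 = \left(98 - 2\right) + 31 = 96 + 31 = 127$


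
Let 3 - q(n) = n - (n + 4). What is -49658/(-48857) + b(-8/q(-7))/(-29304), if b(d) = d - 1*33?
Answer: 10197923047/10021938696 ≈ 1.0176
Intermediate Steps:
q(n) = 7 (q(n) = 3 - (n - (n + 4)) = 3 - (n - (4 + n)) = 3 - (n + (-4 - n)) = 3 - 1*(-4) = 3 + 4 = 7)
b(d) = -33 + d (b(d) = d - 33 = -33 + d)
-49658/(-48857) + b(-8/q(-7))/(-29304) = -49658/(-48857) + (-33 - 8/7)/(-29304) = -49658*(-1/48857) + (-33 - 8*⅐)*(-1/29304) = 49658/48857 + (-33 - 8/7)*(-1/29304) = 49658/48857 - 239/7*(-1/29304) = 49658/48857 + 239/205128 = 10197923047/10021938696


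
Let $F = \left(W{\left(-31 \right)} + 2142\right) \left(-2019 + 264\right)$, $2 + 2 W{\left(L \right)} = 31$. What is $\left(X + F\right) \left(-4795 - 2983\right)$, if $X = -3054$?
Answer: $29460820047$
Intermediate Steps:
$W{\left(L \right)} = \frac{29}{2}$ ($W{\left(L \right)} = -1 + \frac{1}{2} \cdot 31 = -1 + \frac{31}{2} = \frac{29}{2}$)
$F = - \frac{7569315}{2}$ ($F = \left(\frac{29}{2} + 2142\right) \left(-2019 + 264\right) = \frac{4313}{2} \left(-1755\right) = - \frac{7569315}{2} \approx -3.7847 \cdot 10^{6}$)
$\left(X + F\right) \left(-4795 - 2983\right) = \left(-3054 - \frac{7569315}{2}\right) \left(-4795 - 2983\right) = \left(- \frac{7575423}{2}\right) \left(-7778\right) = 29460820047$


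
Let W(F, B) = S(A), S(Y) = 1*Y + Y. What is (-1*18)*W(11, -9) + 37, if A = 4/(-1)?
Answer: 181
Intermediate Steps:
A = -4 (A = 4*(-1) = -4)
S(Y) = 2*Y (S(Y) = Y + Y = 2*Y)
W(F, B) = -8 (W(F, B) = 2*(-4) = -8)
(-1*18)*W(11, -9) + 37 = -1*18*(-8) + 37 = -18*(-8) + 37 = 144 + 37 = 181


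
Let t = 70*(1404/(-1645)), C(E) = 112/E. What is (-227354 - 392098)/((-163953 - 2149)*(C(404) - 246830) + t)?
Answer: -81681629/5406161899755 ≈ -1.5109e-5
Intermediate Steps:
t = -2808/47 (t = 70*(1404*(-1/1645)) = 70*(-1404/1645) = -2808/47 ≈ -59.745)
(-227354 - 392098)/((-163953 - 2149)*(C(404) - 246830) + t) = (-227354 - 392098)/((-163953 - 2149)*(112/404 - 246830) - 2808/47) = -619452/(-166102*(112*(1/404) - 246830) - 2808/47) = -619452/(-166102*(28/101 - 246830) - 2808/47) = -619452/(-166102*(-24929802/101) - 2808/47) = -619452/(4140889971804/101 - 2808/47) = -619452/194621828391180/4747 = -619452*4747/194621828391180 = -81681629/5406161899755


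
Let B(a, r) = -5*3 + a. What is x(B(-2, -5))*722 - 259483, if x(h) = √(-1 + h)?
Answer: -259483 + 2166*I*√2 ≈ -2.5948e+5 + 3063.2*I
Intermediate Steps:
B(a, r) = -15 + a
x(B(-2, -5))*722 - 259483 = √(-1 + (-15 - 2))*722 - 259483 = √(-1 - 17)*722 - 259483 = √(-18)*722 - 259483 = (3*I*√2)*722 - 259483 = 2166*I*√2 - 259483 = -259483 + 2166*I*√2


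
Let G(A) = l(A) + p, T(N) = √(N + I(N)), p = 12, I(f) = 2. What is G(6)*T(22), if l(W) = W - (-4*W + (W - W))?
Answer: 84*√6 ≈ 205.76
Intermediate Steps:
l(W) = 5*W (l(W) = W - (-4*W + 0) = W - (-4)*W = W + 4*W = 5*W)
T(N) = √(2 + N) (T(N) = √(N + 2) = √(2 + N))
G(A) = 12 + 5*A (G(A) = 5*A + 12 = 12 + 5*A)
G(6)*T(22) = (12 + 5*6)*√(2 + 22) = (12 + 30)*√24 = 42*(2*√6) = 84*√6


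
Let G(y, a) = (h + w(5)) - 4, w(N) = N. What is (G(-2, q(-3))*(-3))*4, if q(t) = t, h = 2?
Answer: -36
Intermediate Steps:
G(y, a) = 3 (G(y, a) = (2 + 5) - 4 = 7 - 4 = 3)
(G(-2, q(-3))*(-3))*4 = (3*(-3))*4 = -9*4 = -36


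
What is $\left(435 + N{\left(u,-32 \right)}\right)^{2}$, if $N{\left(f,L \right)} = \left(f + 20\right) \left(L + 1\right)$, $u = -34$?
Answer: $755161$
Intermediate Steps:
$N{\left(f,L \right)} = \left(1 + L\right) \left(20 + f\right)$ ($N{\left(f,L \right)} = \left(20 + f\right) \left(1 + L\right) = \left(1 + L\right) \left(20 + f\right)$)
$\left(435 + N{\left(u,-32 \right)}\right)^{2} = \left(435 + \left(20 - 34 + 20 \left(-32\right) - -1088\right)\right)^{2} = \left(435 + \left(20 - 34 - 640 + 1088\right)\right)^{2} = \left(435 + 434\right)^{2} = 869^{2} = 755161$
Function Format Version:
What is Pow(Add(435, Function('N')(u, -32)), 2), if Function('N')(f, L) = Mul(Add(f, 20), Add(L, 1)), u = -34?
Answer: 755161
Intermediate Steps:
Function('N')(f, L) = Mul(Add(1, L), Add(20, f)) (Function('N')(f, L) = Mul(Add(20, f), Add(1, L)) = Mul(Add(1, L), Add(20, f)))
Pow(Add(435, Function('N')(u, -32)), 2) = Pow(Add(435, Add(20, -34, Mul(20, -32), Mul(-32, -34))), 2) = Pow(Add(435, Add(20, -34, -640, 1088)), 2) = Pow(Add(435, 434), 2) = Pow(869, 2) = 755161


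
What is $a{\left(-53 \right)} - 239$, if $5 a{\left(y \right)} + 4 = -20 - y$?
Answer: $- \frac{1166}{5} \approx -233.2$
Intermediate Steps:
$a{\left(y \right)} = - \frac{24}{5} - \frac{y}{5}$ ($a{\left(y \right)} = - \frac{4}{5} + \frac{-20 - y}{5} = - \frac{4}{5} - \left(4 + \frac{y}{5}\right) = - \frac{24}{5} - \frac{y}{5}$)
$a{\left(-53 \right)} - 239 = \left(- \frac{24}{5} - - \frac{53}{5}\right) - 239 = \left(- \frac{24}{5} + \frac{53}{5}\right) - 239 = \frac{29}{5} - 239 = - \frac{1166}{5}$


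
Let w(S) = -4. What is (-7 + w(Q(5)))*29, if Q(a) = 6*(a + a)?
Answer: -319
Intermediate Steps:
Q(a) = 12*a (Q(a) = 6*(2*a) = 12*a)
(-7 + w(Q(5)))*29 = (-7 - 4)*29 = -11*29 = -319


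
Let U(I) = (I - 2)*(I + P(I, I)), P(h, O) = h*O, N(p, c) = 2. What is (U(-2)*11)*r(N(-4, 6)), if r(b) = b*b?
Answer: -352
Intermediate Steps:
r(b) = b**2
P(h, O) = O*h
U(I) = (-2 + I)*(I + I**2) (U(I) = (I - 2)*(I + I*I) = (-2 + I)*(I + I**2))
(U(-2)*11)*r(N(-4, 6)) = (-2*(-2 + (-2)**2 - 1*(-2))*11)*2**2 = (-2*(-2 + 4 + 2)*11)*4 = (-2*4*11)*4 = -8*11*4 = -88*4 = -352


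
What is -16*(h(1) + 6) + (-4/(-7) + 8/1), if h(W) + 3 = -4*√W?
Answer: 172/7 ≈ 24.571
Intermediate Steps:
h(W) = -3 - 4*√W
-16*(h(1) + 6) + (-4/(-7) + 8/1) = -16*((-3 - 4*√1) + 6) + (-4/(-7) + 8/1) = -16*((-3 - 4*1) + 6) + (-4*(-⅐) + 8*1) = -16*((-3 - 4) + 6) + (4/7 + 8) = -16*(-7 + 6) + 60/7 = -16*(-1) + 60/7 = -4*(-4) + 60/7 = 16 + 60/7 = 172/7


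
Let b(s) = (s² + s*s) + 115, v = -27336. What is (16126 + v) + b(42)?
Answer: -7567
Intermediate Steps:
b(s) = 115 + 2*s² (b(s) = (s² + s²) + 115 = 2*s² + 115 = 115 + 2*s²)
(16126 + v) + b(42) = (16126 - 27336) + (115 + 2*42²) = -11210 + (115 + 2*1764) = -11210 + (115 + 3528) = -11210 + 3643 = -7567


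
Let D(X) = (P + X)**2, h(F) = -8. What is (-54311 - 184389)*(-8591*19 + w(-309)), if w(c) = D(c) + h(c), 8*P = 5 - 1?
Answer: 16247055825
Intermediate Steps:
P = 1/2 (P = (5 - 1)/8 = (1/8)*4 = 1/2 ≈ 0.50000)
D(X) = (1/2 + X)**2
w(c) = -8 + (1 + 2*c)**2/4 (w(c) = (1 + 2*c)**2/4 - 8 = -8 + (1 + 2*c)**2/4)
(-54311 - 184389)*(-8591*19 + w(-309)) = (-54311 - 184389)*(-8591*19 + (-31/4 - 309 + (-309)**2)) = -238700*(-163229 + (-31/4 - 309 + 95481)) = -238700*(-163229 + 380657/4) = -238700*(-272259/4) = 16247055825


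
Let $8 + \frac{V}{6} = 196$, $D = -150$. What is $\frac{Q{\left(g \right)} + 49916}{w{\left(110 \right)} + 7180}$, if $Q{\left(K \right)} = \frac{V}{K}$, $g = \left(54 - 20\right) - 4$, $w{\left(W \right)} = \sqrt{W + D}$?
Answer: $\frac{44833356}{6444055} - \frac{62442 i \sqrt{10}}{32220275} \approx 6.9573 - 0.0061284 i$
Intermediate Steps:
$V = 1128$ ($V = -48 + 6 \cdot 196 = -48 + 1176 = 1128$)
$w{\left(W \right)} = \sqrt{-150 + W}$ ($w{\left(W \right)} = \sqrt{W - 150} = \sqrt{-150 + W}$)
$g = 30$ ($g = 34 - 4 = 30$)
$Q{\left(K \right)} = \frac{1128}{K}$
$\frac{Q{\left(g \right)} + 49916}{w{\left(110 \right)} + 7180} = \frac{\frac{1128}{30} + 49916}{\sqrt{-150 + 110} + 7180} = \frac{1128 \cdot \frac{1}{30} + 49916}{\sqrt{-40} + 7180} = \frac{\frac{188}{5} + 49916}{2 i \sqrt{10} + 7180} = \frac{249768}{5 \left(7180 + 2 i \sqrt{10}\right)}$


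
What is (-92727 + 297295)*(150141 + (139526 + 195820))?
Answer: 99315104616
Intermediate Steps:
(-92727 + 297295)*(150141 + (139526 + 195820)) = 204568*(150141 + 335346) = 204568*485487 = 99315104616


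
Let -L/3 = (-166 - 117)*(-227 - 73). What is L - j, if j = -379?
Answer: -254321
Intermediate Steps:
L = -254700 (L = -3*(-166 - 117)*(-227 - 73) = -(-849)*(-300) = -3*84900 = -254700)
L - j = -254700 - 1*(-379) = -254700 + 379 = -254321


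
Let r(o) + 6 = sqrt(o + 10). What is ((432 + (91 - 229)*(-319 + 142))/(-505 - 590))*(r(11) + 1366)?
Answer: -2253792/73 - 8286*sqrt(21)/365 ≈ -30978.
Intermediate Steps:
r(o) = -6 + sqrt(10 + o) (r(o) = -6 + sqrt(o + 10) = -6 + sqrt(10 + o))
((432 + (91 - 229)*(-319 + 142))/(-505 - 590))*(r(11) + 1366) = ((432 + (91 - 229)*(-319 + 142))/(-505 - 590))*((-6 + sqrt(10 + 11)) + 1366) = ((432 - 138*(-177))/(-1095))*((-6 + sqrt(21)) + 1366) = ((432 + 24426)*(-1/1095))*(1360 + sqrt(21)) = (24858*(-1/1095))*(1360 + sqrt(21)) = -8286*(1360 + sqrt(21))/365 = -2253792/73 - 8286*sqrt(21)/365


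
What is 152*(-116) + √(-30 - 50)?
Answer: -17632 + 4*I*√5 ≈ -17632.0 + 8.9443*I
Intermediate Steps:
152*(-116) + √(-30 - 50) = -17632 + √(-80) = -17632 + 4*I*√5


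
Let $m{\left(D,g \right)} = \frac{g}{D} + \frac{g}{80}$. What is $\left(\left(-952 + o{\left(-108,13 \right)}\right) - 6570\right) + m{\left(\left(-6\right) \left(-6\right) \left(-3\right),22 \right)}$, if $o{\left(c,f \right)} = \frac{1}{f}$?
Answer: $- \frac{105606799}{14040} \approx -7521.9$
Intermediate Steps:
$m{\left(D,g \right)} = \frac{g}{80} + \frac{g}{D}$ ($m{\left(D,g \right)} = \frac{g}{D} + g \frac{1}{80} = \frac{g}{D} + \frac{g}{80} = \frac{g}{80} + \frac{g}{D}$)
$\left(\left(-952 + o{\left(-108,13 \right)}\right) - 6570\right) + m{\left(\left(-6\right) \left(-6\right) \left(-3\right),22 \right)} = \left(\left(-952 + \frac{1}{13}\right) - 6570\right) + \left(\frac{1}{80} \cdot 22 + \frac{22}{\left(-6\right) \left(-6\right) \left(-3\right)}\right) = \left(\left(-952 + \frac{1}{13}\right) - 6570\right) + \left(\frac{11}{40} + \frac{22}{36 \left(-3\right)}\right) = \left(- \frac{12375}{13} - 6570\right) + \left(\frac{11}{40} + \frac{22}{-108}\right) = - \frac{97785}{13} + \left(\frac{11}{40} + 22 \left(- \frac{1}{108}\right)\right) = - \frac{97785}{13} + \left(\frac{11}{40} - \frac{11}{54}\right) = - \frac{97785}{13} + \frac{77}{1080} = - \frac{105606799}{14040}$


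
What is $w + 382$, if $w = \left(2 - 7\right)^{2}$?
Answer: $407$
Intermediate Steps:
$w = 25$ ($w = \left(-5\right)^{2} = 25$)
$w + 382 = 25 + 382 = 407$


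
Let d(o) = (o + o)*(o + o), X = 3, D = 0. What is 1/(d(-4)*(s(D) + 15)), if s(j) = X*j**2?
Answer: 1/960 ≈ 0.0010417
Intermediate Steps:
d(o) = 4*o**2 (d(o) = (2*o)*(2*o) = 4*o**2)
s(j) = 3*j**2
1/(d(-4)*(s(D) + 15)) = 1/((4*(-4)**2)*(3*0**2 + 15)) = 1/((4*16)*(3*0 + 15)) = 1/(64*(0 + 15)) = 1/(64*15) = 1/960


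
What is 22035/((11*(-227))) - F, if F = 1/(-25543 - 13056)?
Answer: -77320588/8761973 ≈ -8.8246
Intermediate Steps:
F = -1/38599 (F = 1/(-38599) = -1/38599 ≈ -2.5907e-5)
22035/((11*(-227))) - F = 22035/((11*(-227))) - 1*(-1/38599) = 22035/(-2497) + 1/38599 = 22035*(-1/2497) + 1/38599 = -22035/2497 + 1/38599 = -77320588/8761973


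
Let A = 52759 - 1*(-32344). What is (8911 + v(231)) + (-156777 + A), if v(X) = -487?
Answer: -63250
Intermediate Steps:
A = 85103 (A = 52759 + 32344 = 85103)
(8911 + v(231)) + (-156777 + A) = (8911 - 487) + (-156777 + 85103) = 8424 - 71674 = -63250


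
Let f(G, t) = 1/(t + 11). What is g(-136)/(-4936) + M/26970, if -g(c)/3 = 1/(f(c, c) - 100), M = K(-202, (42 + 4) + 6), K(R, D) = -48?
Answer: -165108371/92454562440 ≈ -0.0017858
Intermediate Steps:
f(G, t) = 1/(11 + t)
M = -48
g(c) = -3/(-100 + 1/(11 + c)) (g(c) = -3/(1/(11 + c) - 100) = -3/(-100 + 1/(11 + c)))
g(-136)/(-4936) + M/26970 = (3*(11 - 136)/(1099 + 100*(-136)))/(-4936) - 48/26970 = (3*(-125)/(1099 - 13600))*(-1/4936) - 48*1/26970 = (3*(-125)/(-12501))*(-1/4936) - 8/4495 = (3*(-1/12501)*(-125))*(-1/4936) - 8/4495 = (125/4167)*(-1/4936) - 8/4495 = -125/20568312 - 8/4495 = -165108371/92454562440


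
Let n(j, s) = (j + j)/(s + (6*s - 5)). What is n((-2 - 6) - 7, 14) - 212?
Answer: -6582/31 ≈ -212.32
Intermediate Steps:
n(j, s) = 2*j/(-5 + 7*s) (n(j, s) = (2*j)/(s + (-5 + 6*s)) = (2*j)/(-5 + 7*s) = 2*j/(-5 + 7*s))
n((-2 - 6) - 7, 14) - 212 = 2*((-2 - 6) - 7)/(-5 + 7*14) - 212 = 2*(-8 - 7)/(-5 + 98) - 212 = 2*(-15)/93 - 212 = 2*(-15)*(1/93) - 212 = -10/31 - 212 = -6582/31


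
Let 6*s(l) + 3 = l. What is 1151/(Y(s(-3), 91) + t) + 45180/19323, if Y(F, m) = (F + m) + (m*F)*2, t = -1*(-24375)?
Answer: 124371857/52135601 ≈ 2.3855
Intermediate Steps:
s(l) = -1/2 + l/6
t = 24375
Y(F, m) = F + m + 2*F*m (Y(F, m) = (F + m) + (F*m)*2 = (F + m) + 2*F*m = F + m + 2*F*m)
1151/(Y(s(-3), 91) + t) + 45180/19323 = 1151/(((-1/2 + (1/6)*(-3)) + 91 + 2*(-1/2 + (1/6)*(-3))*91) + 24375) + 45180/19323 = 1151/(((-1/2 - 1/2) + 91 + 2*(-1/2 - 1/2)*91) + 24375) + 45180*(1/19323) = 1151/((-1 + 91 + 2*(-1)*91) + 24375) + 5020/2147 = 1151/((-1 + 91 - 182) + 24375) + 5020/2147 = 1151/(-92 + 24375) + 5020/2147 = 1151/24283 + 5020/2147 = 124371857/52135601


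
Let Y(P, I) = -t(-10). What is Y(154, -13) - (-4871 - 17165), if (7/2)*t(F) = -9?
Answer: 154270/7 ≈ 22039.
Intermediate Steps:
t(F) = -18/7 (t(F) = (2/7)*(-9) = -18/7)
Y(P, I) = 18/7 (Y(P, I) = -1*(-18/7) = 18/7)
Y(154, -13) - (-4871 - 17165) = 18/7 - (-4871 - 17165) = 18/7 - 1*(-22036) = 18/7 + 22036 = 154270/7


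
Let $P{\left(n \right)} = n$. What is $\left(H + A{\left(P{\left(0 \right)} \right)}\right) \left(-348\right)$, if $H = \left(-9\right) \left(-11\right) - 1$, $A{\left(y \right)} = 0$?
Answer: $-34104$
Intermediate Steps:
$H = 98$ ($H = 99 - 1 = 98$)
$\left(H + A{\left(P{\left(0 \right)} \right)}\right) \left(-348\right) = \left(98 + 0\right) \left(-348\right) = 98 \left(-348\right) = -34104$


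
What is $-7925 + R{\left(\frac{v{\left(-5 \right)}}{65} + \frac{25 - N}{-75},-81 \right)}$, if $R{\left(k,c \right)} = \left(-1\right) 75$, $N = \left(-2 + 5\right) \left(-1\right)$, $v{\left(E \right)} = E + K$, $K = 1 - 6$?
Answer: $-8000$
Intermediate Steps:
$K = -5$ ($K = 1 - 6 = -5$)
$v{\left(E \right)} = -5 + E$ ($v{\left(E \right)} = E - 5 = -5 + E$)
$N = -3$ ($N = 3 \left(-1\right) = -3$)
$R{\left(k,c \right)} = -75$
$-7925 + R{\left(\frac{v{\left(-5 \right)}}{65} + \frac{25 - N}{-75},-81 \right)} = -7925 - 75 = -8000$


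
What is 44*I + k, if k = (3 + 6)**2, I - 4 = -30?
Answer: -1063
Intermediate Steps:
I = -26 (I = 4 - 30 = -26)
k = 81 (k = 9**2 = 81)
44*I + k = 44*(-26) + 81 = -1144 + 81 = -1063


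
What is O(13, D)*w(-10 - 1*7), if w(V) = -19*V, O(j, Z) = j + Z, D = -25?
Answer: -3876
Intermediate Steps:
O(j, Z) = Z + j
O(13, D)*w(-10 - 1*7) = (-25 + 13)*(-19*(-10 - 1*7)) = -(-228)*(-10 - 7) = -(-228)*(-17) = -12*323 = -3876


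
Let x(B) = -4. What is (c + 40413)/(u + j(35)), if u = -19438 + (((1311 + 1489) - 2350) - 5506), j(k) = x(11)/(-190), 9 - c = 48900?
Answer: 402705/1163464 ≈ 0.34613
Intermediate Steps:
c = -48891 (c = 9 - 1*48900 = 9 - 48900 = -48891)
j(k) = 2/95 (j(k) = -4/(-190) = -4*(-1/190) = 2/95)
u = -24494 (u = -19438 + ((2800 - 2350) - 5506) = -19438 + (450 - 5506) = -19438 - 5056 = -24494)
(c + 40413)/(u + j(35)) = (-48891 + 40413)/(-24494 + 2/95) = -8478/(-2326928/95) = -8478*(-95/2326928) = 402705/1163464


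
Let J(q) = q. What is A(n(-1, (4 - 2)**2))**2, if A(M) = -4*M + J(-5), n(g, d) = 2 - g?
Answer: 289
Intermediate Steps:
A(M) = -5 - 4*M (A(M) = -4*M - 5 = -5 - 4*M)
A(n(-1, (4 - 2)**2))**2 = (-5 - 4*(2 - 1*(-1)))**2 = (-5 - 4*(2 + 1))**2 = (-5 - 4*3)**2 = (-5 - 12)**2 = (-17)**2 = 289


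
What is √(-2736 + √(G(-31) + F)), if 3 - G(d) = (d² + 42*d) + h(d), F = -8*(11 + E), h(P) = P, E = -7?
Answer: √(-2736 + 7*√7) ≈ 52.129*I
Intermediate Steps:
F = -32 (F = -8*(11 - 7) = -8*4 = -32)
G(d) = 3 - d² - 43*d (G(d) = 3 - ((d² + 42*d) + d) = 3 - (d² + 43*d) = 3 + (-d² - 43*d) = 3 - d² - 43*d)
√(-2736 + √(G(-31) + F)) = √(-2736 + √((3 - 1*(-31)² - 43*(-31)) - 32)) = √(-2736 + √((3 - 1*961 + 1333) - 32)) = √(-2736 + √((3 - 961 + 1333) - 32)) = √(-2736 + √(375 - 32)) = √(-2736 + √343) = √(-2736 + 7*√7)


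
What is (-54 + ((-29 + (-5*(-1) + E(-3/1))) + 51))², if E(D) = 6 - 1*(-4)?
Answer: 289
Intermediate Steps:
E(D) = 10 (E(D) = 6 + 4 = 10)
(-54 + ((-29 + (-5*(-1) + E(-3/1))) + 51))² = (-54 + ((-29 + (-5*(-1) + 10)) + 51))² = (-54 + ((-29 + (5 + 10)) + 51))² = (-54 + ((-29 + 15) + 51))² = (-54 + (-14 + 51))² = (-54 + 37)² = (-17)² = 289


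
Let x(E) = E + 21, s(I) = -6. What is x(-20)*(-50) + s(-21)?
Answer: -56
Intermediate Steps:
x(E) = 21 + E
x(-20)*(-50) + s(-21) = (21 - 20)*(-50) - 6 = 1*(-50) - 6 = -50 - 6 = -56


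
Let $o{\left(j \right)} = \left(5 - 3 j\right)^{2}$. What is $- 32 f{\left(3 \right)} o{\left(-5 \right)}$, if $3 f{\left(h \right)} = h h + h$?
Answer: $-51200$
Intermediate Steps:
$f{\left(h \right)} = \frac{h}{3} + \frac{h^{2}}{3}$ ($f{\left(h \right)} = \frac{h h + h}{3} = \frac{h^{2} + h}{3} = \frac{h + h^{2}}{3} = \frac{h}{3} + \frac{h^{2}}{3}$)
$- 32 f{\left(3 \right)} o{\left(-5 \right)} = - 32 \cdot \frac{1}{3} \cdot 3 \left(1 + 3\right) \left(-5 + 3 \left(-5\right)\right)^{2} = - 32 \cdot \frac{1}{3} \cdot 3 \cdot 4 \left(-5 - 15\right)^{2} = \left(-32\right) 4 \left(-20\right)^{2} = \left(-128\right) 400 = -51200$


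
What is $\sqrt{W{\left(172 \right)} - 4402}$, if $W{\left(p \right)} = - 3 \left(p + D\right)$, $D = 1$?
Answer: $i \sqrt{4921} \approx 70.15 i$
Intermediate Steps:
$W{\left(p \right)} = -3 - 3 p$ ($W{\left(p \right)} = - 3 \left(p + 1\right) = - 3 \left(1 + p\right) = -3 - 3 p$)
$\sqrt{W{\left(172 \right)} - 4402} = \sqrt{\left(-3 - 516\right) - 4402} = \sqrt{-519 - 4402} = \sqrt{-4921} = i \sqrt{4921}$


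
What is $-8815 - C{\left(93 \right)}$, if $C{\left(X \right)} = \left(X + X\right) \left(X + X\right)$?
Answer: $-43411$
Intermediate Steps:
$C{\left(X \right)} = 4 X^{2}$ ($C{\left(X \right)} = 2 X 2 X = 4 X^{2}$)
$-8815 - C{\left(93 \right)} = -8815 - 4 \cdot 93^{2} = -8815 - 4 \cdot 8649 = -8815 - 34596 = -43411$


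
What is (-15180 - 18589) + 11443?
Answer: -22326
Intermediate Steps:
(-15180 - 18589) + 11443 = -33769 + 11443 = -22326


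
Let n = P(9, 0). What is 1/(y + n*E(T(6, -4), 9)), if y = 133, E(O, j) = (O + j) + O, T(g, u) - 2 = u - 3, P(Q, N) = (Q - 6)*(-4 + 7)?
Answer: 1/124 ≈ 0.0080645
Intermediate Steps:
P(Q, N) = -18 + 3*Q (P(Q, N) = (-6 + Q)*3 = -18 + 3*Q)
T(g, u) = -1 + u (T(g, u) = 2 + (u - 3) = 2 + (-3 + u) = -1 + u)
E(O, j) = j + 2*O
n = 9 (n = -18 + 3*9 = -18 + 27 = 9)
1/(y + n*E(T(6, -4), 9)) = 1/(133 + 9*(9 + 2*(-1 - 4))) = 1/(133 + 9*(9 + 2*(-5))) = 1/(133 + 9*(9 - 10)) = 1/(133 + 9*(-1)) = 1/(133 - 9) = 1/124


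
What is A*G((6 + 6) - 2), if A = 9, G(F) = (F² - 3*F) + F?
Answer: 720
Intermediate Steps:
G(F) = F² - 2*F
A*G((6 + 6) - 2) = 9*(((6 + 6) - 2)*(-2 + ((6 + 6) - 2))) = 9*((12 - 2)*(-2 + (12 - 2))) = 9*(10*(-2 + 10)) = 9*(10*8) = 9*80 = 720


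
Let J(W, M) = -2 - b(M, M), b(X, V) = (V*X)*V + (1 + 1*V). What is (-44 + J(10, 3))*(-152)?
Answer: 11704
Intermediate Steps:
b(X, V) = 1 + V + X*V² (b(X, V) = X*V² + (1 + V) = 1 + V + X*V²)
J(W, M) = -3 - M - M³ (J(W, M) = -2 - (1 + M + M*M²) = -2 - (1 + M + M³) = -2 + (-1 - M - M³) = -3 - M - M³)
(-44 + J(10, 3))*(-152) = (-44 + (-3 - 1*3 - 1*3³))*(-152) = (-44 + (-3 - 3 - 1*27))*(-152) = (-44 + (-3 - 3 - 27))*(-152) = (-44 - 33)*(-152) = -77*(-152) = 11704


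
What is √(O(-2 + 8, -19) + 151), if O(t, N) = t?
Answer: √157 ≈ 12.530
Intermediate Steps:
√(O(-2 + 8, -19) + 151) = √((-2 + 8) + 151) = √(6 + 151) = √157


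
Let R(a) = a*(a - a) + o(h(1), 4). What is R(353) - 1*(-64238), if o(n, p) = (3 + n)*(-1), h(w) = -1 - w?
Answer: 64237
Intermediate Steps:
o(n, p) = -3 - n
R(a) = -1 (R(a) = a*(a - a) + (-3 - (-1 - 1*1)) = a*0 + (-3 - (-1 - 1)) = 0 + (-3 - 1*(-2)) = 0 + (-3 + 2) = 0 - 1 = -1)
R(353) - 1*(-64238) = -1 - 1*(-64238) = -1 + 64238 = 64237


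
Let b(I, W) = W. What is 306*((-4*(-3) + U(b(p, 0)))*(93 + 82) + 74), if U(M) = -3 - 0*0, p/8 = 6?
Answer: 504594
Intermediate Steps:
p = 48 (p = 8*6 = 48)
U(M) = -3 (U(M) = -3 - 3*0 = -3 + 0 = -3)
306*((-4*(-3) + U(b(p, 0)))*(93 + 82) + 74) = 306*((-4*(-3) - 3)*(93 + 82) + 74) = 306*((12 - 3)*175 + 74) = 306*(9*175 + 74) = 306*(1575 + 74) = 306*1649 = 504594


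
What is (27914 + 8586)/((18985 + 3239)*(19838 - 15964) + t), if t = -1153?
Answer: 36500/86094623 ≈ 0.00042395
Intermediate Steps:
(27914 + 8586)/((18985 + 3239)*(19838 - 15964) + t) = (27914 + 8586)/((18985 + 3239)*(19838 - 15964) - 1153) = 36500/(22224*3874 - 1153) = 36500/(86095776 - 1153) = 36500/86094623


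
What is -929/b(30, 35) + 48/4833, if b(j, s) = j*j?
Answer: -18299/17900 ≈ -1.0223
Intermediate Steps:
b(j, s) = j²
-929/b(30, 35) + 48/4833 = -929/(30²) + 48/4833 = -929/900 + 48*(1/4833) = -929*1/900 + 16/1611 = -929/900 + 16/1611 = -18299/17900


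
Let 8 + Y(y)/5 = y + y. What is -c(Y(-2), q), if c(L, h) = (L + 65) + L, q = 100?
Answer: 55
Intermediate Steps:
Y(y) = -40 + 10*y (Y(y) = -40 + 5*(y + y) = -40 + 5*(2*y) = -40 + 10*y)
c(L, h) = 65 + 2*L (c(L, h) = (65 + L) + L = 65 + 2*L)
-c(Y(-2), q) = -(65 + 2*(-40 + 10*(-2))) = -(65 + 2*(-40 - 20)) = -(65 + 2*(-60)) = -(65 - 120) = -1*(-55) = 55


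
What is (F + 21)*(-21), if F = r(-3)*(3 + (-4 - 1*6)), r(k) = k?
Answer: -882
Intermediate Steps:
F = 21 (F = -3*(3 + (-4 - 1*6)) = -3*(3 + (-4 - 6)) = -3*(3 - 10) = -3*(-7) = 21)
(F + 21)*(-21) = (21 + 21)*(-21) = 42*(-21) = -882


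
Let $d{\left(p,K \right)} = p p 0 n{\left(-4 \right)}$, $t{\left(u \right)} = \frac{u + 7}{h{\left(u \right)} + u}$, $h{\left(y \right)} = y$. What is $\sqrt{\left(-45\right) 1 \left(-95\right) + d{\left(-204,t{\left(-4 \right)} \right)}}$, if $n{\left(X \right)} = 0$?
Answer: $15 \sqrt{19} \approx 65.384$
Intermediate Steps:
$t{\left(u \right)} = \frac{7 + u}{2 u}$ ($t{\left(u \right)} = \frac{u + 7}{u + u} = \frac{7 + u}{2 u}$)
$d{\left(p,K \right)} = 0$ ($d{\left(p,K \right)} = p p 0 \cdot 0 = p^{2} \cdot 0 \cdot 0 = 0 \cdot 0 = 0$)
$\sqrt{\left(-45\right) 1 \left(-95\right) + d{\left(-204,t{\left(-4 \right)} \right)}} = \sqrt{\left(-45\right) 1 \left(-95\right) + 0} = \sqrt{\left(-45\right) \left(-95\right) + 0} = \sqrt{4275 + 0} = \sqrt{4275} = 15 \sqrt{19}$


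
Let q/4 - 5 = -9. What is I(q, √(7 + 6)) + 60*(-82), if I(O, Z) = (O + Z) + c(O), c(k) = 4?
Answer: -4932 + √13 ≈ -4928.4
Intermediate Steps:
q = -16 (q = 20 + 4*(-9) = 20 - 36 = -16)
I(O, Z) = 4 + O + Z (I(O, Z) = (O + Z) + 4 = 4 + O + Z)
I(q, √(7 + 6)) + 60*(-82) = (4 - 16 + √(7 + 6)) + 60*(-82) = (4 - 16 + √13) - 4920 = (-12 + √13) - 4920 = -4932 + √13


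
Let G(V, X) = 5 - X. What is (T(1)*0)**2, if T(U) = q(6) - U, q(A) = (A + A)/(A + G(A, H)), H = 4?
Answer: 0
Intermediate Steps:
q(A) = 2*A/(1 + A) (q(A) = (A + A)/(A + (5 - 1*4)) = (2*A)/(A + (5 - 4)) = (2*A)/(A + 1) = (2*A)/(1 + A) = 2*A/(1 + A))
T(U) = 12/7 - U (T(U) = 2*6/(1 + 6) - U = 2*6/7 - U = 2*6*(1/7) - U = 12/7 - U)
(T(1)*0)**2 = ((12/7 - 1*1)*0)**2 = ((12/7 - 1)*0)**2 = ((5/7)*0)**2 = 0**2 = 0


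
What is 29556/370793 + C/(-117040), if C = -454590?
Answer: 17201802411/4339761272 ≈ 3.9638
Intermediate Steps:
29556/370793 + C/(-117040) = 29556/370793 - 454590/(-117040) = 29556*(1/370793) - 454590*(-1/117040) = 29556/370793 + 45459/11704 = 17201802411/4339761272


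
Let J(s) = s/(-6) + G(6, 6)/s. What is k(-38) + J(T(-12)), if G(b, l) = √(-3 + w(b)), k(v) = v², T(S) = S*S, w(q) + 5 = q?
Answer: 1420 + I*√2/144 ≈ 1420.0 + 0.0098209*I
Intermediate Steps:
w(q) = -5 + q
T(S) = S²
G(b, l) = √(-8 + b) (G(b, l) = √(-3 + (-5 + b)) = √(-8 + b))
J(s) = -s/6 + I*√2/s (J(s) = s/(-6) + √(-8 + 6)/s = s*(-⅙) + √(-2)/s = -s/6 + (I*√2)/s = -s/6 + I*√2/s)
k(-38) + J(T(-12)) = (-38)² + (-⅙*(-12)² + I*√2/((-12)²)) = 1444 + (-⅙*144 + I*√2/144) = 1444 + (-24 + I*√2*(1/144)) = 1444 + (-24 + I*√2/144) = 1420 + I*√2/144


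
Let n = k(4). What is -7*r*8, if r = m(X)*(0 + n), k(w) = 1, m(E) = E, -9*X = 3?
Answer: 56/3 ≈ 18.667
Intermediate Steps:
X = -1/3 (X = -1/9*3 = -1/3 ≈ -0.33333)
n = 1
r = -1/3 (r = -(0 + 1)/3 = -1/3*1 = -1/3 ≈ -0.33333)
-7*r*8 = -7*(-1/3)*8 = (7/3)*8 = 56/3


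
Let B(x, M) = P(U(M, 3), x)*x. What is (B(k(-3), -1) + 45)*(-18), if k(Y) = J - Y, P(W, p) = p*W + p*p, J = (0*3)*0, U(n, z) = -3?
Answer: -810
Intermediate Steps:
J = 0 (J = 0*0 = 0)
P(W, p) = p² + W*p (P(W, p) = W*p + p² = p² + W*p)
k(Y) = -Y (k(Y) = 0 - Y = -Y)
B(x, M) = x²*(-3 + x) (B(x, M) = (x*(-3 + x))*x = x²*(-3 + x))
(B(k(-3), -1) + 45)*(-18) = ((-1*(-3))²*(-3 - 1*(-3)) + 45)*(-18) = (3²*(-3 + 3) + 45)*(-18) = (9*0 + 45)*(-18) = (0 + 45)*(-18) = 45*(-18) = -810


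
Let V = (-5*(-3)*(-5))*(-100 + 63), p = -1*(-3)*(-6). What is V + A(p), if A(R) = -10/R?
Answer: 24980/9 ≈ 2775.6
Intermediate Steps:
p = -18 (p = 3*(-6) = -18)
V = 2775 (V = (15*(-5))*(-37) = -75*(-37) = 2775)
V + A(p) = 2775 - 10/(-18) = 2775 - 10*(-1/18) = 2775 + 5/9 = 24980/9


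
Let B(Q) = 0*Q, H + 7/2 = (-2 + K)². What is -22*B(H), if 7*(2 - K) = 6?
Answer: 0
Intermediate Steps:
K = 8/7 (K = 2 - ⅐*6 = 2 - 6/7 = 8/7 ≈ 1.1429)
H = -271/98 (H = -7/2 + (-2 + 8/7)² = -7/2 + (-6/7)² = -7/2 + 36/49 = -271/98 ≈ -2.7653)
B(Q) = 0
-22*B(H) = -22*0 = 0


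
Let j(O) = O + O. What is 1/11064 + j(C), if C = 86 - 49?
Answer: 818737/11064 ≈ 74.000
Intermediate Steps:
C = 37
j(O) = 2*O
1/11064 + j(C) = 1/11064 + 2*37 = 1/11064 + 74 = 818737/11064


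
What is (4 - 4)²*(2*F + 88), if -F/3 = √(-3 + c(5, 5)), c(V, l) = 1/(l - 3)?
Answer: 0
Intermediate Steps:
c(V, l) = 1/(-3 + l)
F = -3*I*√10/2 (F = -3*√(-3 + 1/(-3 + 5)) = -3*√(-3 + 1/2) = -3*√(-3 + ½) = -3*I*√10/2 ≈ -4.7434*I)
(4 - 4)²*(2*F + 88) = (4 - 4)²*(2*(-3*I*√10/2) + 88) = 0²*(-3*I*√10 + 88) = 0*(88 - 3*I*√10) = 0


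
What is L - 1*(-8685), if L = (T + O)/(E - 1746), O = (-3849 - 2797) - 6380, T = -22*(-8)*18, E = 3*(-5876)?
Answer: 28045508/3229 ≈ 8685.5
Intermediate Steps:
E = -17628
T = 3168 (T = 176*18 = 3168)
O = -13026 (O = -6646 - 6380 = -13026)
L = 1643/3229 (L = (3168 - 13026)/(-17628 - 1746) = -9858/(-19374) = -9858*(-1/19374) = 1643/3229 ≈ 0.50883)
L - 1*(-8685) = 1643/3229 - 1*(-8685) = 1643/3229 + 8685 = 28045508/3229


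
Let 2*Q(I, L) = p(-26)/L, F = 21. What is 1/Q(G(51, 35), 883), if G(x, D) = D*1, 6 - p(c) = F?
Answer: -1766/15 ≈ -117.73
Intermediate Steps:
p(c) = -15 (p(c) = 6 - 1*21 = 6 - 21 = -15)
G(x, D) = D
Q(I, L) = -15/(2*L) (Q(I, L) = (-15/L)/2 = -15/(2*L))
1/Q(G(51, 35), 883) = 1/(-15/2/883) = 1/(-15/2*1/883) = 1/(-15/1766) = -1766/15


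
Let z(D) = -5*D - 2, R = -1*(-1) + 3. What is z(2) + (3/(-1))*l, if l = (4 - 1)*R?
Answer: -48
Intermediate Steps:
R = 4 (R = 1 + 3 = 4)
z(D) = -2 - 5*D
l = 12 (l = (4 - 1)*4 = 3*4 = 12)
z(2) + (3/(-1))*l = (-2 - 5*2) + (3/(-1))*12 = (-2 - 10) + (3*(-1))*12 = -12 - 3*12 = -12 - 36 = -48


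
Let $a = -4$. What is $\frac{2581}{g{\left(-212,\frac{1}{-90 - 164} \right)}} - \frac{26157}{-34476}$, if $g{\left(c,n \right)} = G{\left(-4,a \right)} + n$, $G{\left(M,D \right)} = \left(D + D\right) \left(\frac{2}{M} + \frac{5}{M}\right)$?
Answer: $\frac{7564852453}{40854060} \approx 185.17$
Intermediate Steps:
$G{\left(M,D \right)} = \frac{14 D}{M}$ ($G{\left(M,D \right)} = 2 D \frac{7}{M} = \frac{14 D}{M}$)
$g{\left(c,n \right)} = 14 + n$ ($g{\left(c,n \right)} = 14 \left(-4\right) \frac{1}{-4} + n = 14 \left(-4\right) \left(- \frac{1}{4}\right) + n = 14 + n$)
$\frac{2581}{g{\left(-212,\frac{1}{-90 - 164} \right)}} - \frac{26157}{-34476} = \frac{2581}{14 + \frac{1}{-90 - 164}} - \frac{26157}{-34476} = \frac{2581}{14 + \frac{1}{-254}} - - \frac{8719}{11492} = \frac{2581}{14 - \frac{1}{254}} + \frac{8719}{11492} = \frac{2581}{\frac{3555}{254}} + \frac{8719}{11492} = 2581 \cdot \frac{254}{3555} + \frac{8719}{11492} = \frac{655574}{3555} + \frac{8719}{11492} = \frac{7564852453}{40854060}$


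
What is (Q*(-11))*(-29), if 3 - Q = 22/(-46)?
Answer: 25520/23 ≈ 1109.6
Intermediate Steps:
Q = 80/23 (Q = 3 - 22/(-46) = 3 - 22*(-1)/46 = 3 - 1*(-11/23) = 3 + 11/23 = 80/23 ≈ 3.4783)
(Q*(-11))*(-29) = ((80/23)*(-11))*(-29) = -880/23*(-29) = 25520/23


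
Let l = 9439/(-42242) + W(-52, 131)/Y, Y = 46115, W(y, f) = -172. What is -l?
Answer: 442545109/1947989830 ≈ 0.22718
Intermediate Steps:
l = -442545109/1947989830 (l = 9439/(-42242) - 172/46115 = 9439*(-1/42242) - 172*1/46115 = -9439/42242 - 172/46115 = -442545109/1947989830 ≈ -0.22718)
-l = -1*(-442545109/1947989830) = 442545109/1947989830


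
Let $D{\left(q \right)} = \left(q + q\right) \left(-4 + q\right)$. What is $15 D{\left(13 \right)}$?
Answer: $3510$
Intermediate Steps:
$D{\left(q \right)} = 2 q \left(-4 + q\right)$
$15 D{\left(13 \right)} = 15 \cdot 2 \cdot 13 \left(-4 + 13\right) = 15 \cdot 2 \cdot 13 \cdot 9 = 15 \cdot 234 = 3510$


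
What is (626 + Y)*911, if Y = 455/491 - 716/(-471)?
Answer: 132400410017/231261 ≈ 5.7252e+5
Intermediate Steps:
Y = 565861/231261 (Y = 455*(1/491) - 716*(-1/471) = 455/491 + 716/471 = 565861/231261 ≈ 2.4468)
(626 + Y)*911 = (626 + 565861/231261)*911 = (145335247/231261)*911 = 132400410017/231261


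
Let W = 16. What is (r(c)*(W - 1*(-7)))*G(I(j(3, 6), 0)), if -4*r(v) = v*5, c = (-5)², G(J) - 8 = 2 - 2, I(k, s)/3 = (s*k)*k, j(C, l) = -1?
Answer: -5750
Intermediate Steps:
I(k, s) = 3*s*k² (I(k, s) = 3*((s*k)*k) = 3*((k*s)*k) = 3*(s*k²) = 3*s*k²)
G(J) = 8 (G(J) = 8 + (2 - 2) = 8 + 0 = 8)
c = 25
r(v) = -5*v/4 (r(v) = -v*5/4 = -5*v/4)
(r(c)*(W - 1*(-7)))*G(I(j(3, 6), 0)) = ((-5/4*25)*(16 - 1*(-7)))*8 = -125*(16 + 7)/4*8 = -125/4*23*8 = -2875/4*8 = -5750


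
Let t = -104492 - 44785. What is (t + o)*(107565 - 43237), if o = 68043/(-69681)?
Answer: -223043159535680/23227 ≈ -9.6028e+9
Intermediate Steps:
t = -149277
o = -22681/23227 (o = 68043*(-1/69681) = -22681/23227 ≈ -0.97649)
(t + o)*(107565 - 43237) = (-149277 - 22681/23227)*(107565 - 43237) = -3467279560/23227*64328 = -223043159535680/23227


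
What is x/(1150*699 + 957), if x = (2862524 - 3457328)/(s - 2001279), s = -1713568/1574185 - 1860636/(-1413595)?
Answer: 17647914344677204/47787998422929537074181 ≈ 3.6930e-7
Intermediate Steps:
s = 20267764988/89010401803 (s = -1713568*1/1574185 - 1860636*(-1/1413595) = -1713568/1574185 + 1860636/1413595 = 20267764988/89010401803 ≈ 0.22770)
x = 52943743034031612/178134627642141049 (x = (2862524 - 3457328)/(20267764988/89010401803 - 2001279) = -594804/(-178134627642141049/89010401803) = -594804*(-89010401803/178134627642141049) = 52943743034031612/178134627642141049 ≈ 0.29721)
x/(1150*699 + 957) = 52943743034031612/(178134627642141049*(1150*699 + 957)) = 52943743034031612/(178134627642141049*(803850 + 957)) = (52943743034031612/178134627642141049)/804807 = (52943743034031612/178134627642141049)*(1/804807) = 17647914344677204/47787998422929537074181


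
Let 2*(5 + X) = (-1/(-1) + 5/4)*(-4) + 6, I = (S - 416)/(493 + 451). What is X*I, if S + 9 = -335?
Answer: 1235/236 ≈ 5.2330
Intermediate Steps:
S = -344 (S = -9 - 335 = -344)
I = -95/118 (I = (-344 - 416)/(493 + 451) = -760/944 = -760*1/944 = -95/118 ≈ -0.80508)
X = -13/2 (X = -5 + ((-1/(-1) + 5/4)*(-4) + 6)/2 = -5 + ((-1*(-1) + 5*(1/4))*(-4) + 6)/2 = -5 + ((1 + 5/4)*(-4) + 6)/2 = -5 + ((9/4)*(-4) + 6)/2 = -5 + (-9 + 6)/2 = -5 + (1/2)*(-3) = -5 - 3/2 = -13/2 ≈ -6.5000)
X*I = -13/2*(-95/118) = 1235/236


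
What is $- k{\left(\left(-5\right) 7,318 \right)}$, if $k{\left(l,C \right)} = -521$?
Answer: $521$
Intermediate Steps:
$- k{\left(\left(-5\right) 7,318 \right)} = \left(-1\right) \left(-521\right) = 521$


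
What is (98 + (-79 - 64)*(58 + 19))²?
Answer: 119093569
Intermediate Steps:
(98 + (-79 - 64)*(58 + 19))² = (98 - 143*77)² = (98 - 11011)² = (-10913)² = 119093569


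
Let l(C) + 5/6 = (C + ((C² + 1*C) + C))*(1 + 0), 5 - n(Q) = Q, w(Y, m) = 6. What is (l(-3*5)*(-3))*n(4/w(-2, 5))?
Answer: -13975/6 ≈ -2329.2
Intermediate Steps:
n(Q) = 5 - Q
l(C) = -⅚ + C² + 3*C (l(C) = -⅚ + (C + ((C² + 1*C) + C))*(1 + 0) = -⅚ + (C + ((C² + C) + C))*1 = -⅚ + (C + ((C + C²) + C))*1 = -⅚ + (C + (C² + 2*C))*1 = -⅚ + (C² + 3*C)*1 = -⅚ + (C² + 3*C) = -⅚ + C² + 3*C)
(l(-3*5)*(-3))*n(4/w(-2, 5)) = ((-⅚ + (-3*5)² + 3*(-3*5))*(-3))*(5 - 4/6) = ((-⅚ + (-15)² + 3*(-15))*(-3))*(5 - 4/6) = ((-⅚ + 225 - 45)*(-3))*(5 - 1*⅔) = ((1075/6)*(-3))*(5 - ⅔) = -1075/2*13/3 = -13975/6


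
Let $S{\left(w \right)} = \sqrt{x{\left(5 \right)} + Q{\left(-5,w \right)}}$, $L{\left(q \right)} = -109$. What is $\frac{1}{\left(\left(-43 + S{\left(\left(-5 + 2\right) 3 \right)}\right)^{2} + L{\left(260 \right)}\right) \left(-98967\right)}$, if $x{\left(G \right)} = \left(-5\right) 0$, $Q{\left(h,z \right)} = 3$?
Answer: $- \frac{581}{99490238529} - \frac{86 \sqrt{3}}{298470715587} \approx -6.3388 \cdot 10^{-9}$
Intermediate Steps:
$x{\left(G \right)} = 0$
$S{\left(w \right)} = \sqrt{3}$ ($S{\left(w \right)} = \sqrt{0 + 3} = \sqrt{3}$)
$\frac{1}{\left(\left(-43 + S{\left(\left(-5 + 2\right) 3 \right)}\right)^{2} + L{\left(260 \right)}\right) \left(-98967\right)} = \frac{1}{\left(\left(-43 + \sqrt{3}\right)^{2} - 109\right) \left(-98967\right)} = \frac{1}{-109 + \left(-43 + \sqrt{3}\right)^{2}} \left(- \frac{1}{98967}\right) = - \frac{1}{98967 \left(-109 + \left(-43 + \sqrt{3}\right)^{2}\right)}$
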